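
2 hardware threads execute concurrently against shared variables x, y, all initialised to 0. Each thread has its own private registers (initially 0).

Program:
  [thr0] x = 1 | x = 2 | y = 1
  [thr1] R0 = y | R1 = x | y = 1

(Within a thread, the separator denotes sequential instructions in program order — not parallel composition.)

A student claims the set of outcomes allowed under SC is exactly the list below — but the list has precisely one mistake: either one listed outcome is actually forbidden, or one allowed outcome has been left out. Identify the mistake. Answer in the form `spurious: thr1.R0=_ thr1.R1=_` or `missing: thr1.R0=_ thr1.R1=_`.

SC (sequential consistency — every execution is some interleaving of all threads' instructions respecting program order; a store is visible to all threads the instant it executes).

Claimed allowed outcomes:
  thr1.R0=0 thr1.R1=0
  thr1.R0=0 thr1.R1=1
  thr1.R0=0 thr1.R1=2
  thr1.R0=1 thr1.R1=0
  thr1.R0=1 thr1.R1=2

outcome vector order: (thr1.R0,thr1.R1)
under SC → 0/0; 0/1; 0/2; 1/2
claimed∖SC = {1/0}

spurious: thr1.R0=1 thr1.R1=0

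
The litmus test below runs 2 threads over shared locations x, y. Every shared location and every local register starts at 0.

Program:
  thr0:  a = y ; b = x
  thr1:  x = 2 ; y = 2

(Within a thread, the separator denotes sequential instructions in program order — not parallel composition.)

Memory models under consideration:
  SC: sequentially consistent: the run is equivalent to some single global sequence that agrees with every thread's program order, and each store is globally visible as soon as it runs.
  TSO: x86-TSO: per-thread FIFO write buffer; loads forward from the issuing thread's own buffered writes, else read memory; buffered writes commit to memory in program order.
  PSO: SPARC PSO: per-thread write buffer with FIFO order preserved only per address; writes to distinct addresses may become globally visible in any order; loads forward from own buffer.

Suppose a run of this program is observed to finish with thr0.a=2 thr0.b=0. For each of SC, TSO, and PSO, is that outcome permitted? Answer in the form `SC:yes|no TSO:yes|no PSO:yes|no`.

SC:no TSO:no PSO:yes

outcome vector order: (thr0.a,thr0.b)
SC: 3 outcomes — {0/0; 0/2; 2/2}
TSO: 3 outcomes — {0/0; 0/2; 2/2}
PSO: 4 outcomes — {0/0; 0/2; 2/0; 2/2}
target 2/0 ∈ {PSO}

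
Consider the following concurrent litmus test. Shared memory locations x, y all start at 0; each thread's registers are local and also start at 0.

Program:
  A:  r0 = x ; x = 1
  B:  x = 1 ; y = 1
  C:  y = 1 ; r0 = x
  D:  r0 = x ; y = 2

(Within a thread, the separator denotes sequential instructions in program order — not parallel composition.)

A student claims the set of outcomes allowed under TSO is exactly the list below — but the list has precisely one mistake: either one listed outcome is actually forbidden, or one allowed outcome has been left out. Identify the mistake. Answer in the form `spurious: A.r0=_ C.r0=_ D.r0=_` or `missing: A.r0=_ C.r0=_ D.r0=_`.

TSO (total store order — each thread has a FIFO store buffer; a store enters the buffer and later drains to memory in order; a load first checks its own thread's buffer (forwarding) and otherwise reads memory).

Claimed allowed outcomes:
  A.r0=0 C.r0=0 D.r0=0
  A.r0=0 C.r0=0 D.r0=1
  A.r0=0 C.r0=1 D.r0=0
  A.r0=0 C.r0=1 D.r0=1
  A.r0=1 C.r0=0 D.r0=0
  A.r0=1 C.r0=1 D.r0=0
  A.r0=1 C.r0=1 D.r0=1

outcome vector order: (A.r0,C.r0,D.r0)
TSO: 8 outcomes — {(0,0,0), (0,0,1), (0,1,0), (0,1,1), (1,0,0), (1,0,1), (1,1,0), (1,1,1)}
TSO∖claimed = {(1,0,1)}

missing: A.r0=1 C.r0=0 D.r0=1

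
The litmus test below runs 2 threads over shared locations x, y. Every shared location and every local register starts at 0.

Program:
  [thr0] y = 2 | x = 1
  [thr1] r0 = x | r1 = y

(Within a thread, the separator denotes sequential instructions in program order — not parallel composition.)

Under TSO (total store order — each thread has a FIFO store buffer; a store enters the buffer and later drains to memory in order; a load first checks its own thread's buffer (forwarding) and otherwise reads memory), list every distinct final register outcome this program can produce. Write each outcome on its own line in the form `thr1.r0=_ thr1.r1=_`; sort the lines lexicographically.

outcome vector order: (thr1.r0,thr1.r1)
|TSO outcomes| = 3

thr1.r0=0 thr1.r1=0
thr1.r0=0 thr1.r1=2
thr1.r0=1 thr1.r1=2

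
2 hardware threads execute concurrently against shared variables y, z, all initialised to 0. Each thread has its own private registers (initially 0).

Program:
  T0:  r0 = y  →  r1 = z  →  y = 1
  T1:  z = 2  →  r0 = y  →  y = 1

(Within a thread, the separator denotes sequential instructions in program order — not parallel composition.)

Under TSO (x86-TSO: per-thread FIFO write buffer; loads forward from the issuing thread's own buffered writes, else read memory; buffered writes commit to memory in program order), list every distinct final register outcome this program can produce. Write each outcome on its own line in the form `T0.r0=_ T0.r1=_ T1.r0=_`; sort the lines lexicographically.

outcome vector order: (T0.r0,T0.r1,T1.r0)
|TSO outcomes| = 5

T0.r0=0 T0.r1=0 T1.r0=0
T0.r0=0 T0.r1=0 T1.r0=1
T0.r0=0 T0.r1=2 T1.r0=0
T0.r0=0 T0.r1=2 T1.r0=1
T0.r0=1 T0.r1=2 T1.r0=0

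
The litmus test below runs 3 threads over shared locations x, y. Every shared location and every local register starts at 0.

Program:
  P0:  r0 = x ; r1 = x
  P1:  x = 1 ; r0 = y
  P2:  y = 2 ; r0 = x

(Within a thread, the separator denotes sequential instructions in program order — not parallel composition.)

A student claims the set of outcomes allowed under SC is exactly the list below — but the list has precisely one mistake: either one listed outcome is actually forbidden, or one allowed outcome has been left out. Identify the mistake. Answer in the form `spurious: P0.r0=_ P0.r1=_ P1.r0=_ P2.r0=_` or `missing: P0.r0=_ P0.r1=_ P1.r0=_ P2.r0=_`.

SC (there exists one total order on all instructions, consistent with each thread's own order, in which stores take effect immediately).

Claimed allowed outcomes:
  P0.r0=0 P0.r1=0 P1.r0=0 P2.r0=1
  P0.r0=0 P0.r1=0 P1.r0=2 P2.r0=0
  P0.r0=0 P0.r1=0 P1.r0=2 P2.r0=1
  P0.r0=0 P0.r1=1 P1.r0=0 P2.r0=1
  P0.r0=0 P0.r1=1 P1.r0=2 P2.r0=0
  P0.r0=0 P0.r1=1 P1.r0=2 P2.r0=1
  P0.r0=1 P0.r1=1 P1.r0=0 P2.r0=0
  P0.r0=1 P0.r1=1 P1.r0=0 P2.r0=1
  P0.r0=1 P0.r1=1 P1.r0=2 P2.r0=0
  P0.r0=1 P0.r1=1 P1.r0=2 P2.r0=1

outcome vector order: (P0.r0,P0.r1,P1.r0,P2.r0)
SC (9): (0,0,0,1), (0,0,2,0), (0,0,2,1), (0,1,0,1), (0,1,2,0), (0,1,2,1), (1,1,0,1), (1,1,2,0), (1,1,2,1)
claimed∖SC = {(1,1,0,0)}

spurious: P0.r0=1 P0.r1=1 P1.r0=0 P2.r0=0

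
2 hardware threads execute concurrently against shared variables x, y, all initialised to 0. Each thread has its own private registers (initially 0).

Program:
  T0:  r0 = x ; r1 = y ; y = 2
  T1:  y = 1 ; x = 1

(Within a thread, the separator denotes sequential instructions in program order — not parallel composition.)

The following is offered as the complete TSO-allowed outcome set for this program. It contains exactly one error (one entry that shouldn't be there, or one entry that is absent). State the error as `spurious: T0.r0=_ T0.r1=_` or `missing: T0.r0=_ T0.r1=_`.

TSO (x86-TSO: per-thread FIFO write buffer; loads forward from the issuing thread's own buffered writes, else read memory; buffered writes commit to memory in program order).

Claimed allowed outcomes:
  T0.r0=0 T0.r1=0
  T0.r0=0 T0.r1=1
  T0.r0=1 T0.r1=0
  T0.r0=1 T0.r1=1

outcome vector order: (T0.r0,T0.r1)
[TSO] allowed = {00; 01; 11}
claimed∖TSO = {10}

spurious: T0.r0=1 T0.r1=0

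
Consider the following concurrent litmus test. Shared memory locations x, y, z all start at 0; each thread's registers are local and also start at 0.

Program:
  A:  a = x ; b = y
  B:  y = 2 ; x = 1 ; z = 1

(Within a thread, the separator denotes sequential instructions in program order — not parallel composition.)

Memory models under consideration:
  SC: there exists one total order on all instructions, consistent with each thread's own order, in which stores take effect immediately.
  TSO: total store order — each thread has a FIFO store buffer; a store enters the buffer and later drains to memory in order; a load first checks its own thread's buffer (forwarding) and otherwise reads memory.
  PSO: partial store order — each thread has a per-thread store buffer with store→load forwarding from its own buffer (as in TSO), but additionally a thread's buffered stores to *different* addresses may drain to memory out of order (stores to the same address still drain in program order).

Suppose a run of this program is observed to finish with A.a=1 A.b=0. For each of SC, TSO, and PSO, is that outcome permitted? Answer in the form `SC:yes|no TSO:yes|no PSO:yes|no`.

outcome vector order: (A.a,A.b)
[SC] allowed = {<0 0>, <0 2>, <1 2>}
[TSO] allowed = {<0 0>, <0 2>, <1 2>}
[PSO] allowed = {<0 0>, <0 2>, <1 0>, <1 2>}
target <1 0> ∈ {PSO}

SC:no TSO:no PSO:yes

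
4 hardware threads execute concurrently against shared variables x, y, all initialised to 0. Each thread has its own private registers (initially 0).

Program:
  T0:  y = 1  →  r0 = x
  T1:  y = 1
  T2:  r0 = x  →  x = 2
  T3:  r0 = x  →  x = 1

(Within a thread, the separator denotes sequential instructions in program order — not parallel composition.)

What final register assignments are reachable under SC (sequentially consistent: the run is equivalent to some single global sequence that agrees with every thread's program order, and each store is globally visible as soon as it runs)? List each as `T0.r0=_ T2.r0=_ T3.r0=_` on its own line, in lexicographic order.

T0.r0=0 T2.r0=0 T3.r0=0
T0.r0=0 T2.r0=0 T3.r0=2
T0.r0=0 T2.r0=1 T3.r0=0
T0.r0=1 T2.r0=0 T3.r0=0
T0.r0=1 T2.r0=0 T3.r0=2
T0.r0=1 T2.r0=1 T3.r0=0
T0.r0=2 T2.r0=0 T3.r0=0
T0.r0=2 T2.r0=0 T3.r0=2
T0.r0=2 T2.r0=1 T3.r0=0

outcome vector order: (T0.r0,T2.r0,T3.r0)
|SC outcomes| = 9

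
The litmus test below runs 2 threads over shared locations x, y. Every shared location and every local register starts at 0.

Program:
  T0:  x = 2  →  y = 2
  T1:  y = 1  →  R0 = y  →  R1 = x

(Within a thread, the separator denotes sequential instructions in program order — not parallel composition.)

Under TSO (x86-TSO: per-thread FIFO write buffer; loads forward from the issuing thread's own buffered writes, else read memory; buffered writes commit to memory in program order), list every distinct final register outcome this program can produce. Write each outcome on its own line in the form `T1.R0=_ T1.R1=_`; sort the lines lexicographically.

T1.R0=1 T1.R1=0
T1.R0=1 T1.R1=2
T1.R0=2 T1.R1=2

outcome vector order: (T1.R0,T1.R1)
|TSO outcomes| = 3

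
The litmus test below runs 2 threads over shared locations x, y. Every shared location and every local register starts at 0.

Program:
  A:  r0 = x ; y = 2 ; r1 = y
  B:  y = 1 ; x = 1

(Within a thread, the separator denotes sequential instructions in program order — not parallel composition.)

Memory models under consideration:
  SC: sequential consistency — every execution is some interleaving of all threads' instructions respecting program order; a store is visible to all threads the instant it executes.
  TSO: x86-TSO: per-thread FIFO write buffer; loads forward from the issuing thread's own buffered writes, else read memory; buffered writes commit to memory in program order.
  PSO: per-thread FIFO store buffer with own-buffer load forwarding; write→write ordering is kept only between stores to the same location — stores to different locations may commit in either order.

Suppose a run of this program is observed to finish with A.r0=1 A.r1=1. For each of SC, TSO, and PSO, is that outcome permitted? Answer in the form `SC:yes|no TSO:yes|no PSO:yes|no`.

outcome vector order: (A.r0,A.r1)
[SC] allowed = {0/1; 0/2; 1/2}
[TSO] allowed = {0/1; 0/2; 1/2}
[PSO] allowed = {0/1; 0/2; 1/1; 1/2}
target 1/1 ∈ {PSO}

SC:no TSO:no PSO:yes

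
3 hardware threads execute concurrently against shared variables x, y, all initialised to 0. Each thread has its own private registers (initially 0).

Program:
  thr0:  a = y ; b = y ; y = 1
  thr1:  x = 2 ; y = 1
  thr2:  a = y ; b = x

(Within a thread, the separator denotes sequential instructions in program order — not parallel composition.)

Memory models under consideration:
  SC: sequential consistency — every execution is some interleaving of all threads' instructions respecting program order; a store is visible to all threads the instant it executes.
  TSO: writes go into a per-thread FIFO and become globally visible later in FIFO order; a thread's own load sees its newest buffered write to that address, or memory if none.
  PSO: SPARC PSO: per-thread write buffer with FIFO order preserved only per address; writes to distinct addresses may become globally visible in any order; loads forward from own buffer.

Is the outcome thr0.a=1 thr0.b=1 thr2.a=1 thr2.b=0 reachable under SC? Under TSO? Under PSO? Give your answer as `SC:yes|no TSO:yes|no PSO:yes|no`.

outcome vector order: (thr0.a,thr0.b,thr2.a,thr2.b)
under SC → 0/0/0/0, 0/0/0/2, 0/0/1/0, 0/0/1/2, 0/1/0/0, 0/1/0/2, 0/1/1/2, 1/1/0/0, 1/1/0/2, 1/1/1/2
under TSO → 0/0/0/0, 0/0/0/2, 0/0/1/0, 0/0/1/2, 0/1/0/0, 0/1/0/2, 0/1/1/2, 1/1/0/0, 1/1/0/2, 1/1/1/2
under PSO → 0/0/0/0, 0/0/0/2, 0/0/1/0, 0/0/1/2, 0/1/0/0, 0/1/0/2, 0/1/1/0, 0/1/1/2, 1/1/0/0, 1/1/0/2, 1/1/1/0, 1/1/1/2
target 1/1/1/0 ∈ {PSO}

SC:no TSO:no PSO:yes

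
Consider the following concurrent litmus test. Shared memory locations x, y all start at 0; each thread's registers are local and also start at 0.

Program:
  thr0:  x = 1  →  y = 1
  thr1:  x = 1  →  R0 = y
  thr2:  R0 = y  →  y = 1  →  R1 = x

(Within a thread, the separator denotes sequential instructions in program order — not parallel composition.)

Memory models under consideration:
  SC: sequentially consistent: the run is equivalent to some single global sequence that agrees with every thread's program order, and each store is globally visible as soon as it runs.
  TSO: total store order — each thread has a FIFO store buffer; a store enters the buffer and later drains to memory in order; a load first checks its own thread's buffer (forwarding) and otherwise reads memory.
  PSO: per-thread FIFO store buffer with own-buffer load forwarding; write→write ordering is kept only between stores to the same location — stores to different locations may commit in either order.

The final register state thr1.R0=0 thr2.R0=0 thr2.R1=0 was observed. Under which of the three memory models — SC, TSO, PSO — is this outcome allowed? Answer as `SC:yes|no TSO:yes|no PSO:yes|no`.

SC:no TSO:yes PSO:yes

outcome vector order: (thr1.R0,thr2.R0,thr2.R1)
[SC] allowed = {(0,0,1), (0,1,1), (1,0,0), (1,0,1), (1,1,1)}
[TSO] allowed = {(0,0,0), (0,0,1), (0,1,1), (1,0,0), (1,0,1), (1,1,1)}
[PSO] allowed = {(0,0,0), (0,0,1), (0,1,0), (0,1,1), (1,0,0), (1,0,1), (1,1,0), (1,1,1)}
target (0,0,0) ∈ {TSO,PSO}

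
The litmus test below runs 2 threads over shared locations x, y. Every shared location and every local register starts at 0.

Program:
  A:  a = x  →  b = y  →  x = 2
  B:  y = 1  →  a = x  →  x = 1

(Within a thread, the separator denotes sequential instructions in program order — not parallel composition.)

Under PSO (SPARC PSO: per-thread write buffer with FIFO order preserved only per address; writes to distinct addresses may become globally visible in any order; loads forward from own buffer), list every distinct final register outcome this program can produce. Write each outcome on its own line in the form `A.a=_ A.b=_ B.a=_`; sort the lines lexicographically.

A.a=0 A.b=0 B.a=0
A.a=0 A.b=0 B.a=2
A.a=0 A.b=1 B.a=0
A.a=0 A.b=1 B.a=2
A.a=1 A.b=0 B.a=0
A.a=1 A.b=1 B.a=0

outcome vector order: (A.a,A.b,B.a)
|PSO outcomes| = 6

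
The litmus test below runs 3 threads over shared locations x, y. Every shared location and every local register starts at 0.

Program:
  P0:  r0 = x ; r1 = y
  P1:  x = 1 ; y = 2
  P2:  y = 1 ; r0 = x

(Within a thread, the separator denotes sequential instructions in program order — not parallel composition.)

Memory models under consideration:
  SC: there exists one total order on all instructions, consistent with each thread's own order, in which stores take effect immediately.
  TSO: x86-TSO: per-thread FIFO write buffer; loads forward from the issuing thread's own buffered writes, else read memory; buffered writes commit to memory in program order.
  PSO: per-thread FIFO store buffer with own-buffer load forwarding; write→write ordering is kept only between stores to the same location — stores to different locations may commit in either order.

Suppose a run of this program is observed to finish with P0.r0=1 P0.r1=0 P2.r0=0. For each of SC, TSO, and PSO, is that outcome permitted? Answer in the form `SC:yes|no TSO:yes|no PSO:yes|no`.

outcome vector order: (P0.r0,P0.r1,P2.r0)
[SC] allowed = {(0,0,0), (0,0,1), (0,1,0), (0,1,1), (0,2,0), (0,2,1), (1,0,1), (1,1,0), (1,1,1), (1,2,0), (1,2,1)}
[TSO] allowed = {(0,0,0), (0,0,1), (0,1,0), (0,1,1), (0,2,0), (0,2,1), (1,0,0), (1,0,1), (1,1,0), (1,1,1), (1,2,0), (1,2,1)}
[PSO] allowed = {(0,0,0), (0,0,1), (0,1,0), (0,1,1), (0,2,0), (0,2,1), (1,0,0), (1,0,1), (1,1,0), (1,1,1), (1,2,0), (1,2,1)}
target (1,0,0) ∈ {TSO,PSO}

SC:no TSO:yes PSO:yes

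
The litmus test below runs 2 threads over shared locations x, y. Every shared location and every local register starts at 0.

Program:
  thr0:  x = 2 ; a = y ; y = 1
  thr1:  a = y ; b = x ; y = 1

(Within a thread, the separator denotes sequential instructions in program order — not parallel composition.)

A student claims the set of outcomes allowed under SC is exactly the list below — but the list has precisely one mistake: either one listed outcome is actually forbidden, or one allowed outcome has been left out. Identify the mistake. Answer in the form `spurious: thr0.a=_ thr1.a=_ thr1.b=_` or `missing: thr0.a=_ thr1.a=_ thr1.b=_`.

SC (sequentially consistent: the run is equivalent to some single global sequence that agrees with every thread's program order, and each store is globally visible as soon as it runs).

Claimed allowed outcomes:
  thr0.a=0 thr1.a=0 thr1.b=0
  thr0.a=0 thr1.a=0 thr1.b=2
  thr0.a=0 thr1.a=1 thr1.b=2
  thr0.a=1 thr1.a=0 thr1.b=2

missing: thr0.a=1 thr1.a=0 thr1.b=0

outcome vector order: (thr0.a,thr1.a,thr1.b)
under SC → 000, 002, 012, 100, 102
SC∖claimed = {100}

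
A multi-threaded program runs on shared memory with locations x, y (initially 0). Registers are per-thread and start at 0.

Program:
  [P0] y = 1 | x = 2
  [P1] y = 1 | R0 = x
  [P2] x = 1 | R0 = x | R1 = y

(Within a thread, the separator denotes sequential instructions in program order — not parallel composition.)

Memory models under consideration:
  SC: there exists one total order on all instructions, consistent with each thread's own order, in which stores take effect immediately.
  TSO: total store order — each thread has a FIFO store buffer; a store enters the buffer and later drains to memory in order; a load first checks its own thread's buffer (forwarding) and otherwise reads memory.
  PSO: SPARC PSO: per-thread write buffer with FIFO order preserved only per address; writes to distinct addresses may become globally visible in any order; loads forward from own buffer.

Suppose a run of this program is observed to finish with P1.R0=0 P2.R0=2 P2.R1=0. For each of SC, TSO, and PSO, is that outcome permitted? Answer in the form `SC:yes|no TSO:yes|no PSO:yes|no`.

SC:no TSO:no PSO:yes

outcome vector order: (P1.R0,P2.R0,P2.R1)
[SC] allowed = {0/1/1, 0/2/1, 1/1/0, 1/1/1, 1/2/1, 2/1/0, 2/1/1, 2/2/1}
[TSO] allowed = {0/1/0, 0/1/1, 0/2/1, 1/1/0, 1/1/1, 1/2/1, 2/1/0, 2/1/1, 2/2/1}
[PSO] allowed = {0/1/0, 0/1/1, 0/2/0, 0/2/1, 1/1/0, 1/1/1, 1/2/0, 1/2/1, 2/1/0, 2/1/1, 2/2/0, 2/2/1}
target 0/2/0 ∈ {PSO}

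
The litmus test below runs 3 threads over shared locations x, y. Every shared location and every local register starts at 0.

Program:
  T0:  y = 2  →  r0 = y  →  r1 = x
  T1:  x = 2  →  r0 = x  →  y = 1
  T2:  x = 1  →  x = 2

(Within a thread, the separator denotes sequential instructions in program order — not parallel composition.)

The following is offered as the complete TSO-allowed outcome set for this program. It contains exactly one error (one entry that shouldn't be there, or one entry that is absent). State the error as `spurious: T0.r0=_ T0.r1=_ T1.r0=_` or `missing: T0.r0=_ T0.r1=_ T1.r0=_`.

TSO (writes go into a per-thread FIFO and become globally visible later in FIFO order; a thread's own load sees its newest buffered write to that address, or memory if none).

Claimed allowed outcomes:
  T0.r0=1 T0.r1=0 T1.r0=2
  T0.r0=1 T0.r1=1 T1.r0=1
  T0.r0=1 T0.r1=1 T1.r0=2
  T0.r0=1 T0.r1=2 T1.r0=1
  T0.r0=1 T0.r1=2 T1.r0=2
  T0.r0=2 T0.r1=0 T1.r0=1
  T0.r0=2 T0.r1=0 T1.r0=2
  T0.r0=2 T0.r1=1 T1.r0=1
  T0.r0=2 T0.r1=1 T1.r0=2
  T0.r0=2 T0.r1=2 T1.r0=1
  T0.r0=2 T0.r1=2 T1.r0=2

outcome vector order: (T0.r0,T0.r1,T1.r0)
[TSO] allowed = {1/1/1, 1/1/2, 1/2/1, 1/2/2, 2/0/1, 2/0/2, 2/1/1, 2/1/2, 2/2/1, 2/2/2}
claimed∖TSO = {1/0/2}

spurious: T0.r0=1 T0.r1=0 T1.r0=2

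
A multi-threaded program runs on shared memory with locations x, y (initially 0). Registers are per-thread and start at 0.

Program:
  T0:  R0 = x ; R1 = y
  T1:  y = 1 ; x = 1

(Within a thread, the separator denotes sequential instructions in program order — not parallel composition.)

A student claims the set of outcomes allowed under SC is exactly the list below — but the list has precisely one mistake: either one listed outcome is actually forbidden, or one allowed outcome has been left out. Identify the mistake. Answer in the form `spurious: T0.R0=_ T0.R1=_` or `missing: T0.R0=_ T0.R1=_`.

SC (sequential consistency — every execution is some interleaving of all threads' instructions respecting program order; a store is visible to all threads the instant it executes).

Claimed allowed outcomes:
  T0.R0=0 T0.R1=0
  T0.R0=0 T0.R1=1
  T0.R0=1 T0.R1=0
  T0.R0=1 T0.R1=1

spurious: T0.R0=1 T0.R1=0

outcome vector order: (T0.R0,T0.R1)
under SC → <0 0> <0 1> <1 1>
claimed∖SC = {<1 0>}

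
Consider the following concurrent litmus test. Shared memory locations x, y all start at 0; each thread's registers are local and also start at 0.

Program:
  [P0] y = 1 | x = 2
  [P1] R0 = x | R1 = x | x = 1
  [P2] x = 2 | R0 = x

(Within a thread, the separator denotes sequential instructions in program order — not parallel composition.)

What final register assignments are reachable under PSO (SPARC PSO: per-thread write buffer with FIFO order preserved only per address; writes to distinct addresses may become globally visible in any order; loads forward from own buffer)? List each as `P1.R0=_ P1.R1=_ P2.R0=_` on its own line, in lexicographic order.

P1.R0=0 P1.R1=0 P2.R0=1
P1.R0=0 P1.R1=0 P2.R0=2
P1.R0=0 P1.R1=2 P2.R0=1
P1.R0=0 P1.R1=2 P2.R0=2
P1.R0=2 P1.R1=2 P2.R0=1
P1.R0=2 P1.R1=2 P2.R0=2

outcome vector order: (P1.R0,P1.R1,P2.R0)
|PSO outcomes| = 6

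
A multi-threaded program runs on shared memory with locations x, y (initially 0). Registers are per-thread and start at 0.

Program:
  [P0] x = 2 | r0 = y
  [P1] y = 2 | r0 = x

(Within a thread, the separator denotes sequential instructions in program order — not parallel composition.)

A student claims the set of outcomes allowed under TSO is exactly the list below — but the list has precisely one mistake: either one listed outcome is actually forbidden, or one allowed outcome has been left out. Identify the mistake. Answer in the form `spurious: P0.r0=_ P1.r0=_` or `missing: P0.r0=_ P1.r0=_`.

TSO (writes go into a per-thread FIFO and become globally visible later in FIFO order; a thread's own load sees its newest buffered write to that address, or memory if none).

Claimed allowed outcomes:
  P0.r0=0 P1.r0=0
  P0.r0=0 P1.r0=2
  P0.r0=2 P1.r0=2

outcome vector order: (P0.r0,P1.r0)
TSO (4): (0,0), (0,2), (2,0), (2,2)
TSO∖claimed = {(2,0)}

missing: P0.r0=2 P1.r0=0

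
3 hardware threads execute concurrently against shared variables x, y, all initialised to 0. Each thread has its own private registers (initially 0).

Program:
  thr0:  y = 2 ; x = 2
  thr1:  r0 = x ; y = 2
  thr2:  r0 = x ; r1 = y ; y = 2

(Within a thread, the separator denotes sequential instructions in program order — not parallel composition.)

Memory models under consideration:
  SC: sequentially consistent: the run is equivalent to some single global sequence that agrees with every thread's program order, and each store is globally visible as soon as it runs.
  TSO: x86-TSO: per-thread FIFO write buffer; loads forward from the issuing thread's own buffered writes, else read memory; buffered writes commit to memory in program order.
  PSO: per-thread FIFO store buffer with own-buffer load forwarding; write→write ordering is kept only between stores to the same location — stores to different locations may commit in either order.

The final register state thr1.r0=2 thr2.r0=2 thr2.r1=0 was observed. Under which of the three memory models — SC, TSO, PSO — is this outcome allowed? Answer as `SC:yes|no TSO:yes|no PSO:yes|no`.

SC:no TSO:no PSO:yes

outcome vector order: (thr1.r0,thr2.r0,thr2.r1)
SC (6): 000; 002; 022; 200; 202; 222
TSO (6): 000; 002; 022; 200; 202; 222
PSO (8): 000; 002; 020; 022; 200; 202; 220; 222
target 220 ∈ {PSO}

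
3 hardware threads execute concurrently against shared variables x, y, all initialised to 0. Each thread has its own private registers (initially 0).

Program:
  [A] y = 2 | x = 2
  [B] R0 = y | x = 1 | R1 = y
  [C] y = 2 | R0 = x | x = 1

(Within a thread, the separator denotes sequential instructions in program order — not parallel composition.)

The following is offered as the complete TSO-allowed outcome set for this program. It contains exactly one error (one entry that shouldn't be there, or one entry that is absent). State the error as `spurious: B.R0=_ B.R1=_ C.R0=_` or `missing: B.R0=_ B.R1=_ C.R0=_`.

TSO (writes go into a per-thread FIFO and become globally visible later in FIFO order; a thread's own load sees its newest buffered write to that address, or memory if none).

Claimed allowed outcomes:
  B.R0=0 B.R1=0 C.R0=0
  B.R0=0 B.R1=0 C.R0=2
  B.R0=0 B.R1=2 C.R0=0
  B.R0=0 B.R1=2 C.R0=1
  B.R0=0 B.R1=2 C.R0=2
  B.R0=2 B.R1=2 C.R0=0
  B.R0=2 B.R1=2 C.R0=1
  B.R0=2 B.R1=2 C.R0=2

missing: B.R0=0 B.R1=0 C.R0=1

outcome vector order: (B.R0,B.R1,C.R0)
TSO (9): <0 0 0>; <0 0 1>; <0 0 2>; <0 2 0>; <0 2 1>; <0 2 2>; <2 2 0>; <2 2 1>; <2 2 2>
TSO∖claimed = {<0 0 1>}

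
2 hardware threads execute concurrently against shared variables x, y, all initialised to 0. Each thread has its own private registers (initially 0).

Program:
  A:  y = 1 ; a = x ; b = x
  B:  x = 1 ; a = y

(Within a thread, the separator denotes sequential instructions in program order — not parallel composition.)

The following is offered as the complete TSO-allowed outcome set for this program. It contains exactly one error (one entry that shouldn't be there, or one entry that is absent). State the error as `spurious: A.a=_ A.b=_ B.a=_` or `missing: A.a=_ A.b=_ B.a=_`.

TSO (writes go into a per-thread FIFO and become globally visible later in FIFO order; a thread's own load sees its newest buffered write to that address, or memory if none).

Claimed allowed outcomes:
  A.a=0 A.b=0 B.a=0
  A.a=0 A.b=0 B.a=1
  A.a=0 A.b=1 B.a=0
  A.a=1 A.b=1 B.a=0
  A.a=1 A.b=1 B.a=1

outcome vector order: (A.a,A.b,B.a)
TSO (6): 000 001 010 011 110 111
TSO∖claimed = {011}

missing: A.a=0 A.b=1 B.a=1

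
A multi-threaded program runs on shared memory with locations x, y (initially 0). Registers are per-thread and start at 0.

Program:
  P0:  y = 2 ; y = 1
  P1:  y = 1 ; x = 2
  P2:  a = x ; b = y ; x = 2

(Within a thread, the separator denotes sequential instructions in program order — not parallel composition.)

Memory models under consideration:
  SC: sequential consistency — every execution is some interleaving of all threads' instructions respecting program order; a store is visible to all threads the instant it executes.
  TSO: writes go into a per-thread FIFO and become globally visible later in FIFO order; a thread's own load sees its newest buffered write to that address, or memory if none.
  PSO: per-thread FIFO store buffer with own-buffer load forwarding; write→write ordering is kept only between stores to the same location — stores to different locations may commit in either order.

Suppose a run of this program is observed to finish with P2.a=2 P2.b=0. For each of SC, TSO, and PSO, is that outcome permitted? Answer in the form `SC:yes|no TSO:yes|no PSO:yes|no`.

SC:no TSO:no PSO:yes

outcome vector order: (P2.a,P2.b)
under SC → 00, 01, 02, 21, 22
under TSO → 00, 01, 02, 21, 22
under PSO → 00, 01, 02, 20, 21, 22
target 20 ∈ {PSO}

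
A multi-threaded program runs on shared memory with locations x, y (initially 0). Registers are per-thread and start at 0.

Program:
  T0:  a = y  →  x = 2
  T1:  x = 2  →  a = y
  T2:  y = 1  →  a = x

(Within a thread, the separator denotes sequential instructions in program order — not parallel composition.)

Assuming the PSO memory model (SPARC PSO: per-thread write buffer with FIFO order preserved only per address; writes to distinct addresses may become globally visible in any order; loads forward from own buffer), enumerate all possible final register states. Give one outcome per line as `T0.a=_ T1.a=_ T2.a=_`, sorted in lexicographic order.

T0.a=0 T1.a=0 T2.a=0
T0.a=0 T1.a=0 T2.a=2
T0.a=0 T1.a=1 T2.a=0
T0.a=0 T1.a=1 T2.a=2
T0.a=1 T1.a=0 T2.a=0
T0.a=1 T1.a=0 T2.a=2
T0.a=1 T1.a=1 T2.a=0
T0.a=1 T1.a=1 T2.a=2

outcome vector order: (T0.a,T1.a,T2.a)
|PSO outcomes| = 8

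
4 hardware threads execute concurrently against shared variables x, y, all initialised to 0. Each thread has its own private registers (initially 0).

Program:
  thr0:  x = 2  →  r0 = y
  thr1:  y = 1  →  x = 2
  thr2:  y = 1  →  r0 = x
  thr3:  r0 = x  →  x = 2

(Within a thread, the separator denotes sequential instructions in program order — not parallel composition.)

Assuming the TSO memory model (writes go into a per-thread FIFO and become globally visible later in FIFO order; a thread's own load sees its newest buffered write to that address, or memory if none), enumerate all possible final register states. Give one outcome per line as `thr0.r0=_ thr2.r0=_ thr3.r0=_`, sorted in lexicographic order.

outcome vector order: (thr0.r0,thr2.r0,thr3.r0)
|TSO outcomes| = 8

thr0.r0=0 thr2.r0=0 thr3.r0=0
thr0.r0=0 thr2.r0=0 thr3.r0=2
thr0.r0=0 thr2.r0=2 thr3.r0=0
thr0.r0=0 thr2.r0=2 thr3.r0=2
thr0.r0=1 thr2.r0=0 thr3.r0=0
thr0.r0=1 thr2.r0=0 thr3.r0=2
thr0.r0=1 thr2.r0=2 thr3.r0=0
thr0.r0=1 thr2.r0=2 thr3.r0=2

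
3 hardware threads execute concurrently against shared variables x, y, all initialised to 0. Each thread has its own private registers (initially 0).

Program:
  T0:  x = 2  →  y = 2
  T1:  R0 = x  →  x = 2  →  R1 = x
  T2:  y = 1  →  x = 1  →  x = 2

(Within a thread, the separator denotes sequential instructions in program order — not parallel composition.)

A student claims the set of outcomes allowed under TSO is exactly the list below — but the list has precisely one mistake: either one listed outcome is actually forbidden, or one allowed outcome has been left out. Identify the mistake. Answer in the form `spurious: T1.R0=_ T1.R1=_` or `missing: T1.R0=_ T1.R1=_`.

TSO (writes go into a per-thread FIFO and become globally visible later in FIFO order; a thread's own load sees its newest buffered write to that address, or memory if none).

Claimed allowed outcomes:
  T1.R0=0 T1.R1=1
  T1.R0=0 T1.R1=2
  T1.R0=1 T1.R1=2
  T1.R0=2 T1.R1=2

missing: T1.R0=2 T1.R1=1

outcome vector order: (T1.R0,T1.R1)
under TSO → (0,1), (0,2), (1,2), (2,1), (2,2)
TSO∖claimed = {(2,1)}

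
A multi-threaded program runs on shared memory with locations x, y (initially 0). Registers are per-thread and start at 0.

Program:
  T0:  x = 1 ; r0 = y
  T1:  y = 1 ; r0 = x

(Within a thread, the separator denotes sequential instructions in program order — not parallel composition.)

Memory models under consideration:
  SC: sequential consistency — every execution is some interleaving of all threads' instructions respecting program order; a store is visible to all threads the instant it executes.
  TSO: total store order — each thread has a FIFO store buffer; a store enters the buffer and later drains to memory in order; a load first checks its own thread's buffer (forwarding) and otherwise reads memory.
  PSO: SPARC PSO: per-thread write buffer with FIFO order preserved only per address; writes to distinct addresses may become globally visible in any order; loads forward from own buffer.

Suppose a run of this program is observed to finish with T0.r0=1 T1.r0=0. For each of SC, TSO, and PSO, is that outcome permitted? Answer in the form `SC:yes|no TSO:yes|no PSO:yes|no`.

SC:yes TSO:yes PSO:yes

outcome vector order: (T0.r0,T1.r0)
SC: 3 outcomes — {(0,1), (1,0), (1,1)}
TSO: 4 outcomes — {(0,0), (0,1), (1,0), (1,1)}
PSO: 4 outcomes — {(0,0), (0,1), (1,0), (1,1)}
target (1,0) ∈ {SC,TSO,PSO}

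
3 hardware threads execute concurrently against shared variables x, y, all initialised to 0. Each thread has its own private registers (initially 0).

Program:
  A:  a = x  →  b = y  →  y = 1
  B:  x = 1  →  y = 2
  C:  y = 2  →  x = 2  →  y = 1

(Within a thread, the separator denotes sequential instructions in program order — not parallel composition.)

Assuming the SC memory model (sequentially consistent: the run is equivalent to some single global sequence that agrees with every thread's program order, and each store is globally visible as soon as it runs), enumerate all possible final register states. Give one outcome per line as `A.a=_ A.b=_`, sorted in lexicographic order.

outcome vector order: (A.a,A.b)
|SC outcomes| = 8

A.a=0 A.b=0
A.a=0 A.b=1
A.a=0 A.b=2
A.a=1 A.b=0
A.a=1 A.b=1
A.a=1 A.b=2
A.a=2 A.b=1
A.a=2 A.b=2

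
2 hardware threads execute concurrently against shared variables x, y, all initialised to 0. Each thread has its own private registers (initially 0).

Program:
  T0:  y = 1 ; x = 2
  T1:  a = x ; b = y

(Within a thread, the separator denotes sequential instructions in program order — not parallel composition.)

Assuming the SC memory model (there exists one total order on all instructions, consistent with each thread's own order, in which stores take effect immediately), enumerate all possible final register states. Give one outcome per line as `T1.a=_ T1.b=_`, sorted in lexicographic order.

outcome vector order: (T1.a,T1.b)
|SC outcomes| = 3

T1.a=0 T1.b=0
T1.a=0 T1.b=1
T1.a=2 T1.b=1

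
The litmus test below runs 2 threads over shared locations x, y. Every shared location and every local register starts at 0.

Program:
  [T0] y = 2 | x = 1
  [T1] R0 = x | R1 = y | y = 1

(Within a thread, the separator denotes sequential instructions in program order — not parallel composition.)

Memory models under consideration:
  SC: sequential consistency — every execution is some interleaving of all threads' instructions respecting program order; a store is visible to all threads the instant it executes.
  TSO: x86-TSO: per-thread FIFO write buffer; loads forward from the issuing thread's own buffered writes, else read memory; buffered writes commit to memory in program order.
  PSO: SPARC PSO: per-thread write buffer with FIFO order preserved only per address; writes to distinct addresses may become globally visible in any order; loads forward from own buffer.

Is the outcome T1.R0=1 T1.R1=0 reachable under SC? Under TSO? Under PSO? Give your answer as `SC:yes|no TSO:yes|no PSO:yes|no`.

SC:no TSO:no PSO:yes

outcome vector order: (T1.R0,T1.R1)
[SC] allowed = {(0,0); (0,2); (1,2)}
[TSO] allowed = {(0,0); (0,2); (1,2)}
[PSO] allowed = {(0,0); (0,2); (1,0); (1,2)}
target (1,0) ∈ {PSO}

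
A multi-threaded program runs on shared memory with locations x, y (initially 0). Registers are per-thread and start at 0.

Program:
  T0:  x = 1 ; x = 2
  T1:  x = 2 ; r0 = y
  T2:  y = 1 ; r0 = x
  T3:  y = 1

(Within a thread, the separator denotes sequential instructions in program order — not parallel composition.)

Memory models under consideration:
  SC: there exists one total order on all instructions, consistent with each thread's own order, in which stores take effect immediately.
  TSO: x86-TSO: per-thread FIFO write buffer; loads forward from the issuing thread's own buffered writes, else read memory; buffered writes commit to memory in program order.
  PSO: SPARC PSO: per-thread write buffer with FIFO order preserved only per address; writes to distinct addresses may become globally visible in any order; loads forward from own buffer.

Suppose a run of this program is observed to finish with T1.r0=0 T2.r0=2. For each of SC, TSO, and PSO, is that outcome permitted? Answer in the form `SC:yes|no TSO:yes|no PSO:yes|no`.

SC:yes TSO:yes PSO:yes

outcome vector order: (T1.r0,T2.r0)
SC: 5 outcomes — {0/1; 0/2; 1/0; 1/1; 1/2}
TSO: 6 outcomes — {0/0; 0/1; 0/2; 1/0; 1/1; 1/2}
PSO: 6 outcomes — {0/0; 0/1; 0/2; 1/0; 1/1; 1/2}
target 0/2 ∈ {SC,TSO,PSO}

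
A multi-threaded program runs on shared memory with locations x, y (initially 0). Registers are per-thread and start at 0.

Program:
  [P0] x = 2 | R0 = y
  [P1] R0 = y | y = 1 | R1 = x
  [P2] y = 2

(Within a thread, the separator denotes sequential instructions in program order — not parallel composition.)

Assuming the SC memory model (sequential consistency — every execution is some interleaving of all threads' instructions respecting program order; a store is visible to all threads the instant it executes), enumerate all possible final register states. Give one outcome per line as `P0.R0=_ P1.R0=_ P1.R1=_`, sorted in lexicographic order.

P0.R0=0 P1.R0=0 P1.R1=2
P0.R0=0 P1.R0=2 P1.R1=2
P0.R0=1 P1.R0=0 P1.R1=0
P0.R0=1 P1.R0=0 P1.R1=2
P0.R0=1 P1.R0=2 P1.R1=0
P0.R0=1 P1.R0=2 P1.R1=2
P0.R0=2 P1.R0=0 P1.R1=0
P0.R0=2 P1.R0=0 P1.R1=2
P0.R0=2 P1.R0=2 P1.R1=2

outcome vector order: (P0.R0,P1.R0,P1.R1)
|SC outcomes| = 9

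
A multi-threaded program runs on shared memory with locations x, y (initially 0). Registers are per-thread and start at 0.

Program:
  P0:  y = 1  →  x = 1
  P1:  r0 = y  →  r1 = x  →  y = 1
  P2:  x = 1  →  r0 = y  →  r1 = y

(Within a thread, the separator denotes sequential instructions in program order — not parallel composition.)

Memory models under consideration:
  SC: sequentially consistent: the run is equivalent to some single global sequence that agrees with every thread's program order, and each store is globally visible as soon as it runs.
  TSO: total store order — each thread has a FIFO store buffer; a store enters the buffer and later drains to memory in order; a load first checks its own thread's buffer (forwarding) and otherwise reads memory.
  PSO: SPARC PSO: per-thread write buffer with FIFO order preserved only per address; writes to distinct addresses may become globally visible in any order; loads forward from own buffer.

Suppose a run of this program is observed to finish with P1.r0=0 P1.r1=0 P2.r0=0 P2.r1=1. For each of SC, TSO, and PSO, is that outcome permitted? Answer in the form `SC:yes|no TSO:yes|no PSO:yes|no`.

SC:yes TSO:yes PSO:yes

outcome vector order: (P1.r0,P1.r1,P2.r0,P2.r1)
SC (10): 0000; 0001; 0011; 0100; 0101; 0111; 1011; 1100; 1101; 1111
TSO (12): 0000; 0001; 0011; 0100; 0101; 0111; 1000; 1001; 1011; 1100; 1101; 1111
PSO (12): 0000; 0001; 0011; 0100; 0101; 0111; 1000; 1001; 1011; 1100; 1101; 1111
target 0001 ∈ {SC,TSO,PSO}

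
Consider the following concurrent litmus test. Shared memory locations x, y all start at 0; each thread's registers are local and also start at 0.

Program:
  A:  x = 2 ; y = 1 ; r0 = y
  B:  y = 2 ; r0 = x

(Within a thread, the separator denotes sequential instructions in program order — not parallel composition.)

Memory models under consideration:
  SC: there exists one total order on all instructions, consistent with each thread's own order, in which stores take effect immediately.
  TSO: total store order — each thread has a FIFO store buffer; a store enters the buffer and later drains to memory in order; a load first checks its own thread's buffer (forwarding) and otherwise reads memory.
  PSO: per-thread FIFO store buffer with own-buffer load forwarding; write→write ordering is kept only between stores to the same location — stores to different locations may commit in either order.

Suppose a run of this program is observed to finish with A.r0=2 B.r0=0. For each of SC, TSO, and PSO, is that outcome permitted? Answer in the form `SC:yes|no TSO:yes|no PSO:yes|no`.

SC:no TSO:yes PSO:yes

outcome vector order: (A.r0,B.r0)
[SC] allowed = {10 12 22}
[TSO] allowed = {10 12 20 22}
[PSO] allowed = {10 12 20 22}
target 20 ∈ {TSO,PSO}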